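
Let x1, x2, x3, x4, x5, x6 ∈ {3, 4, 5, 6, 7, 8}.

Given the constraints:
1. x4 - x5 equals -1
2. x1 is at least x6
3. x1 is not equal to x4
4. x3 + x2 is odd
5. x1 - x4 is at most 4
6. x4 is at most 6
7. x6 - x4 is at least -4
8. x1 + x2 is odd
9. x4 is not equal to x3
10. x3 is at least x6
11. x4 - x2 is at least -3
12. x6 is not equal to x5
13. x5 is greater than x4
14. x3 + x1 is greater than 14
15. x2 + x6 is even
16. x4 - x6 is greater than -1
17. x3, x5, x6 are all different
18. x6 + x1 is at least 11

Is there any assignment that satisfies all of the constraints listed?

Setting (x1, x2, x3, x4, x5, x6) = (8, 5, 8, 4, 5, 3) satisfies everything: constraint 1: x4 - x5 = -1; constraint 5: x1 - x4 = 4; constraint 7: x6 - x4 = -1, and the others follow.

Satisfiable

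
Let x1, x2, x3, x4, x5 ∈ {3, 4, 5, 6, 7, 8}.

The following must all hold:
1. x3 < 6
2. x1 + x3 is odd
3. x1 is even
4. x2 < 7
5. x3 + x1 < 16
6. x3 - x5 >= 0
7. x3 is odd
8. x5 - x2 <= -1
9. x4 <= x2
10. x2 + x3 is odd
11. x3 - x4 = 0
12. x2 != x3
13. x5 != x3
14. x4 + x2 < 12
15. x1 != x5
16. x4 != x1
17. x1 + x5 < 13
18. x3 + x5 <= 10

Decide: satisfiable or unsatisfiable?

Satisfiable

The assignment x1 = 8, x2 = 6, x3 = 5, x4 = 5, x5 = 4 works:
  constraint 5 holds since x3 + x1 = 13.
  constraint 6 holds since x3 - x5 = 1.
  constraint 8 holds since x5 - x2 = -2.
The rest check out directly.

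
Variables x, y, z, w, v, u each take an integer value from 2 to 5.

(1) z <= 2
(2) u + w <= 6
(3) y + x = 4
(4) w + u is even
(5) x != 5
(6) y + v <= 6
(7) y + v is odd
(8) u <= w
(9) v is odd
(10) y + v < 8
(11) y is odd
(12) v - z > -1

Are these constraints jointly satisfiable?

Unsatisfiable

Constraint 11 makes y odd and constraint 9 makes v odd, so y + v must be even. Constraint 7 says y + v is odd — contradiction.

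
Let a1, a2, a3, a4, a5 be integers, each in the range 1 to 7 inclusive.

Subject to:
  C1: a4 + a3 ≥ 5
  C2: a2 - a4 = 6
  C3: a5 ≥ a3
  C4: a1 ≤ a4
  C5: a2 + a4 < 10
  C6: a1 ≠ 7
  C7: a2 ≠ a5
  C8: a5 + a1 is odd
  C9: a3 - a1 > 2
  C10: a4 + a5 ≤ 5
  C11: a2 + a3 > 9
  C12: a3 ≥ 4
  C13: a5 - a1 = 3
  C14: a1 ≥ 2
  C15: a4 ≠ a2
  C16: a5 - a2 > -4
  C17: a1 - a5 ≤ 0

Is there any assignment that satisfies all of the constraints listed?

Unsatisfiable

From constraints 4 and 14: a4 ≥ a1 ≥ 2. From constraints 3 and 12: a5 ≥ a3 ≥ 4. Hence a4 + a5 ≥ 6. But constraint 10 requires a4 + a5 ≤ 5, and 5 < 6. Contradiction.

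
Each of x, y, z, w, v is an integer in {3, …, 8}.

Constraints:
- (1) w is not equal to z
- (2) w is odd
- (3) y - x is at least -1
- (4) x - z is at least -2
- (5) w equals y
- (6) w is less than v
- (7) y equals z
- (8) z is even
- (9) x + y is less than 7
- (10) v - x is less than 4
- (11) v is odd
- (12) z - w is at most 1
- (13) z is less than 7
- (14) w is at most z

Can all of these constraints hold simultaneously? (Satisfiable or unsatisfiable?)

Unsatisfiable

From constraints 5 and 7, w = y = z, so w = z. But constraint 1 says w ≠ z. Contradiction.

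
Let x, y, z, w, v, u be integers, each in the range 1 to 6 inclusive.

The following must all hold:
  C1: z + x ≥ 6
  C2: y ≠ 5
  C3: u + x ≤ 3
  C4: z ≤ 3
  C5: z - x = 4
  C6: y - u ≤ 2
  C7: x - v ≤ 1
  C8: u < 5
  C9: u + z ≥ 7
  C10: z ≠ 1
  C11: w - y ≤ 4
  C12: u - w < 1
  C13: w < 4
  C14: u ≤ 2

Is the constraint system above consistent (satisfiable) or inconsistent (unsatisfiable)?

Unsatisfiable

From constraint 14: u ≤ 2. From constraint 4: z ≤ 3. Hence u + z ≤ 5. But constraint 9 requires u + z ≥ 7, and 7 > 5. Contradiction.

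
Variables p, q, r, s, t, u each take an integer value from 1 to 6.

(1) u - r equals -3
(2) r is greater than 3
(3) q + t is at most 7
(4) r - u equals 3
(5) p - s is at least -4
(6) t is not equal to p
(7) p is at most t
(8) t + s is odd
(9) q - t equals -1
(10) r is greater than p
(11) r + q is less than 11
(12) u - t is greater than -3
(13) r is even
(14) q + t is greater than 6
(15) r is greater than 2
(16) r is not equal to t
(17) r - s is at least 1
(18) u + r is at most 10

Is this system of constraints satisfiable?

Satisfiable

Try p = 2, q = 3, r = 6, s = 3, t = 4, u = 3.
Check constraint 1: u - r = -3; constraint 3: q + t = 7; constraint 4: r - u = 3. The remaining constraints are straightforward to verify.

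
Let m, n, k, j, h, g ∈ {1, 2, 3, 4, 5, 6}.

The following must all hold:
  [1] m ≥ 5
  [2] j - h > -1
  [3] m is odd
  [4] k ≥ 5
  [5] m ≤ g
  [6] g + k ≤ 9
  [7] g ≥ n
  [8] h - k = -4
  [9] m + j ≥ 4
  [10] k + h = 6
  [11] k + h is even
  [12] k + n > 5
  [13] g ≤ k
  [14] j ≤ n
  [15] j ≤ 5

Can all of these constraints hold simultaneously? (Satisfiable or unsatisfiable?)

Unsatisfiable

From constraints 1 and 5: g ≥ m ≥ 5. From constraint 4: k ≥ 5. Hence g + k ≥ 10. But constraint 6 requires g + k ≤ 9, and 9 < 10. Contradiction.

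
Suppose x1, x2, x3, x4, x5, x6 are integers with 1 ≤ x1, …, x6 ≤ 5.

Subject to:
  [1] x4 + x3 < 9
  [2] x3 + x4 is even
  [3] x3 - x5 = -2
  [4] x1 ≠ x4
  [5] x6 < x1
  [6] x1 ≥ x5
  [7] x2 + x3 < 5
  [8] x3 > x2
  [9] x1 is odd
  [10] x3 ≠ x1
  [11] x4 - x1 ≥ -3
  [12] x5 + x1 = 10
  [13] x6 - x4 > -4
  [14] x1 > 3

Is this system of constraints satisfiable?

Satisfiable

Take x1 = 5, x2 = 1, x3 = 3, x4 = 3, x5 = 5, x6 = 2. Then constraint 1: x4 + x3 = 6; constraint 3: x3 - x5 = -2, and every other listed constraint is also met.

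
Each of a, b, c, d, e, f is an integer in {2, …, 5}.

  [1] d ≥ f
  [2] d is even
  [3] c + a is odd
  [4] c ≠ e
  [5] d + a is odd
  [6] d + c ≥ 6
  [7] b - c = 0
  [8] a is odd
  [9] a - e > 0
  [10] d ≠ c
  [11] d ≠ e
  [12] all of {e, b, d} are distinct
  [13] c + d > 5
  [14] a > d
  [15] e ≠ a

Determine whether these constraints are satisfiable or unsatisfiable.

Satisfiable

The assignment a = 5, b = 2, c = 2, d = 4, e = 3, f = 2 works:
  constraint 6 holds since d + c = 6.
  constraint 7 holds since b - c = 0.
The rest check out directly.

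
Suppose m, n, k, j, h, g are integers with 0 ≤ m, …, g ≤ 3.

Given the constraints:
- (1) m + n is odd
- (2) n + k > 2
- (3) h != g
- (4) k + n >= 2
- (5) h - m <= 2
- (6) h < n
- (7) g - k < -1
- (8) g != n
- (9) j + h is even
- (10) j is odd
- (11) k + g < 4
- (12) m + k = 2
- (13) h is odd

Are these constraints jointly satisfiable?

Try m = 0, n = 3, k = 2, j = 3, h = 1, g = 0.
Check constraint 2: n + k = 5; constraint 4: k + n = 5; constraint 5: h - m = 1. The remaining constraints are straightforward to verify.

Satisfiable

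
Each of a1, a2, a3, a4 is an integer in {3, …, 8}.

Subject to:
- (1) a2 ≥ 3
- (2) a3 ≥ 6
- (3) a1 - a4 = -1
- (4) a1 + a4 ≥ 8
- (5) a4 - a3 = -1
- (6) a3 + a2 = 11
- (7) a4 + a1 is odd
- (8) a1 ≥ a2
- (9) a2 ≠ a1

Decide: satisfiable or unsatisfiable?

Setting (a1, a2, a3, a4) = (5, 4, 7, 6) satisfies everything: constraint 3: a1 - a4 = -1; constraint 4: a1 + a4 = 11, and the others follow.

Satisfiable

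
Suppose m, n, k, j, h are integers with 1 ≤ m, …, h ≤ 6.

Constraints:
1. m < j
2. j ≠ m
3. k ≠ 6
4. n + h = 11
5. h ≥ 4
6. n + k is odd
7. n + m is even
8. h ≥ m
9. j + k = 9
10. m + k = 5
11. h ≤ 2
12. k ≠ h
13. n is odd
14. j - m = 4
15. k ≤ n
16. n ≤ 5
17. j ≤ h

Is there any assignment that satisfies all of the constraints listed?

From constraints 11 and 17: j ≤ h ≤ 2. From constraints 15 and 16: k ≤ n ≤ 5. Hence j + k ≤ 7. But constraint 9 requires j + k = 9, and 9 > 7. Contradiction.

Unsatisfiable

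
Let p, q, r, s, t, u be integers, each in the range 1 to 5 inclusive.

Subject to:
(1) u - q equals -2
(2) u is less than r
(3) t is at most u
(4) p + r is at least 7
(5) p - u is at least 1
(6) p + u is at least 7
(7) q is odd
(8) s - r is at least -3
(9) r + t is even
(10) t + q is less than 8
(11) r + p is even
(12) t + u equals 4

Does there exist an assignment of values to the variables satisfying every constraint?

Satisfiable

Take p = 5, q = 5, r = 5, s = 4, t = 1, u = 3. Then constraint 1: u - q = -2; constraint 4: p + r = 10, and every other listed constraint is also met.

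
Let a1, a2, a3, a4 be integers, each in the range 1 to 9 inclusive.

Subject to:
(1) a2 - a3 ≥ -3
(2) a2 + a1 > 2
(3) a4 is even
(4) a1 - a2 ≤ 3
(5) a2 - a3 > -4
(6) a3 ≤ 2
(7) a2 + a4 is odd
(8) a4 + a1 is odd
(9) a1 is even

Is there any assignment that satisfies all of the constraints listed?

Unsatisfiable

Constraint 3 makes a4 even and constraint 9 makes a1 even, so a4 + a1 must be even. Constraint 8 says a4 + a1 is odd — contradiction.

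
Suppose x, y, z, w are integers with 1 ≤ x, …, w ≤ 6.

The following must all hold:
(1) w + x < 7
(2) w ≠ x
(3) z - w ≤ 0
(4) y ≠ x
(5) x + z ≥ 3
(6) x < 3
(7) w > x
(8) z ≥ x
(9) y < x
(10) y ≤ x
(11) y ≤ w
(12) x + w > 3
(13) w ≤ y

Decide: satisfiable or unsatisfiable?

Unsatisfiable

Constraints 3, 8, 9, and 13 give y < x, x ≤ z, z ≤ w, w ≤ y. Chaining: y < x ≤ z ≤ w ≤ y, which forces y < y — impossible.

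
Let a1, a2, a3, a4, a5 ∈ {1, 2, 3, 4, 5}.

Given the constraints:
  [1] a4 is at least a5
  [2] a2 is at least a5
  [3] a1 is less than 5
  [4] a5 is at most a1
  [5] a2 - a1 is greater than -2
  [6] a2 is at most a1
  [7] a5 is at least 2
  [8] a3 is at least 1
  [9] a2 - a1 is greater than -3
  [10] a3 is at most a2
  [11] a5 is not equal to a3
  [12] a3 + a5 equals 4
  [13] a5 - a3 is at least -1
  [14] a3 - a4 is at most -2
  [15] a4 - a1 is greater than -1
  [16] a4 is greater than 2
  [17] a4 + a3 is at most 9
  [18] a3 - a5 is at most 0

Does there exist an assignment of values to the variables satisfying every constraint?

The assignment a1 = 3, a2 = 3, a3 = 1, a4 = 5, a5 = 3 works:
  constraint 5 holds since a2 - a1 = 0.
  constraint 9 holds since a2 - a1 = 0.
The rest check out directly.

Satisfiable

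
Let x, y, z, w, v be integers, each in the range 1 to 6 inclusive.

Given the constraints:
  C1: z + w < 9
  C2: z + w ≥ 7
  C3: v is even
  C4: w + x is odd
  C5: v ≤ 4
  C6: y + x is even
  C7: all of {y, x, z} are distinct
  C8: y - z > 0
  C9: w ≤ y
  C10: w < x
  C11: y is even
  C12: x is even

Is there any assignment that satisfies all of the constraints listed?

Satisfiable

Setting (x, y, z, w, v) = (4, 6, 5, 3, 4) satisfies everything: constraint 1: z + w = 8; constraint 2: z + w = 8, and the others follow.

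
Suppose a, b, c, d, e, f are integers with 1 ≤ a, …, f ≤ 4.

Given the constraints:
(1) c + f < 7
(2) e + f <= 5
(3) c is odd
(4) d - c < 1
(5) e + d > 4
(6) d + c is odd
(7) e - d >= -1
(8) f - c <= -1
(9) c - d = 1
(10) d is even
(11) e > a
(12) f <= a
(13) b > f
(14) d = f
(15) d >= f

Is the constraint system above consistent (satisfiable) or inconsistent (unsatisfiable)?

Satisfiable

Setting (a, b, c, d, e, f) = (2, 3, 3, 2, 3, 2) satisfies everything: constraint 1: c + f = 5; constraint 2: e + f = 5, and the others follow.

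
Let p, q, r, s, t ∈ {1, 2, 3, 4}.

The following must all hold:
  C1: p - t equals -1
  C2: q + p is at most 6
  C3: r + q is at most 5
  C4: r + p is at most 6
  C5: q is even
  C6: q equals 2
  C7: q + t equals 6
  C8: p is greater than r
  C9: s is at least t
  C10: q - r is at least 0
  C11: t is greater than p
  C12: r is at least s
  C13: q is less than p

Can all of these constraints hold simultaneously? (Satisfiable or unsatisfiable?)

Constraints 9, 10, 11, 12, and 13 give t ≤ s, s ≤ r, r ≤ q, q < p, p < t. Chaining: t ≤ s ≤ r ≤ q < p < t, which forces t < t — impossible.

Unsatisfiable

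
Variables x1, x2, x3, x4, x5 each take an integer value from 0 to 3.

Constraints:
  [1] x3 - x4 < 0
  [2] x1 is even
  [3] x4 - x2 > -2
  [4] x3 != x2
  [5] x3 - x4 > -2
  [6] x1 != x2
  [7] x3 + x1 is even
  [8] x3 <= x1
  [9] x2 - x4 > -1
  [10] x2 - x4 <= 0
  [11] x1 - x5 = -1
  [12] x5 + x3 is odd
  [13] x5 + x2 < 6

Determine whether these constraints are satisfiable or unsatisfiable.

Satisfiable

Setting (x1, x2, x3, x4, x5) = (2, 1, 0, 1, 3) satisfies everything: constraint 1: x3 - x4 = -1; constraint 3: x4 - x2 = 0; constraint 5: x3 - x4 = -1, and the others follow.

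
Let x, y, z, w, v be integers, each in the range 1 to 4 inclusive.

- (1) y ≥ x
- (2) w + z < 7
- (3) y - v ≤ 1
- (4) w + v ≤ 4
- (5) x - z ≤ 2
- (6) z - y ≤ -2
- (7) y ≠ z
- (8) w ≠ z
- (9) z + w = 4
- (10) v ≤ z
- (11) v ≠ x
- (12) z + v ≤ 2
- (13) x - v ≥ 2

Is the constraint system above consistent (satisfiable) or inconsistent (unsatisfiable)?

Constraints 3, 5, 6, and 13 give v − y ≥ -1, y − z ≥ 2, z − x ≥ -2, x − v ≥ 2.
Adding all 4 inequalities: the left sides telescope to 0, and the right sides sum to (-1) + 2 + (-2) + 2 = 1. So 0 ≥ 1, which is false.

Unsatisfiable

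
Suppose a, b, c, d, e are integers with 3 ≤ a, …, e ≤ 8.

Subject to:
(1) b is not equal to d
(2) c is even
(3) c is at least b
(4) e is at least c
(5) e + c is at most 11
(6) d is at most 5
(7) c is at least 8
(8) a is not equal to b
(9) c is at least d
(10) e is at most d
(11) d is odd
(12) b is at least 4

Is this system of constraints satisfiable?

From constraints 4 and 7: e ≥ c and c ≥ 8, so e ≥ 8. From constraints 6 and 10: e ≤ d and d ≤ 5, so e ≤ 5. But 5 < 8, so no value of e works.

Unsatisfiable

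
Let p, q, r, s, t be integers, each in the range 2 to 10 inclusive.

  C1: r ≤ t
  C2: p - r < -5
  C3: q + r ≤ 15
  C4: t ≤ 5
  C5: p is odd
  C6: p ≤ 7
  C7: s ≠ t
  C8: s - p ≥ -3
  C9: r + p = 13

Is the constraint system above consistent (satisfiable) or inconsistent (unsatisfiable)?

From constraints 1 and 4: r ≤ t ≤ 5. From constraint 6: p ≤ 7. Hence r + p ≤ 12. But constraint 9 requires r + p = 13, and 13 > 12. Contradiction.

Unsatisfiable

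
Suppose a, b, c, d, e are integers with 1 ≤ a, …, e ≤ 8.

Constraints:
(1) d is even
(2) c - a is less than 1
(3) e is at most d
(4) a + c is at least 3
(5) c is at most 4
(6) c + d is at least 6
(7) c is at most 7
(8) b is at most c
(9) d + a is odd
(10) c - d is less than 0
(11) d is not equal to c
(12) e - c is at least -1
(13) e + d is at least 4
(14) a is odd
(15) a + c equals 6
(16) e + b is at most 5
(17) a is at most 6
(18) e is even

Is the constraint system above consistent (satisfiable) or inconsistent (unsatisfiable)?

Satisfiable

One satisfying assignment is a = 3, b = 3, c = 3, d = 4, e = 2.
For the less obvious constraints — constraint 2: c - a = 0; constraint 4: a + c = 6 — and the others hold by inspection.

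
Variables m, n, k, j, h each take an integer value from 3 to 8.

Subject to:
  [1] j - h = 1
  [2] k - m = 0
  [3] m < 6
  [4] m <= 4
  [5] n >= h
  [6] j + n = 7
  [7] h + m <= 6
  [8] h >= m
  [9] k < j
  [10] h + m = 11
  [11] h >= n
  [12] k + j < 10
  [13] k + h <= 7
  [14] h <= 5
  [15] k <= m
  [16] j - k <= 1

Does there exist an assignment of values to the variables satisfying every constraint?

Unsatisfiable

From constraint 14: h ≤ 5. From constraint 4: m ≤ 4. Hence h + m ≤ 9. But constraint 10 requires h + m = 11, and 11 > 9. Contradiction.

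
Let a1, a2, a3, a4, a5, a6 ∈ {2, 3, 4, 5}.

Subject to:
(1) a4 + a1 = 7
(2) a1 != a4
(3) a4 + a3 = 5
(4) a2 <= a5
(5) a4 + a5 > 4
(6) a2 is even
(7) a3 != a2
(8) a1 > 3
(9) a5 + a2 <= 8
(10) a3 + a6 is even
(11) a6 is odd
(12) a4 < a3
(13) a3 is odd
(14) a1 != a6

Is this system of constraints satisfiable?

Satisfiable

One satisfying assignment is a1 = 5, a2 = 2, a3 = 3, a4 = 2, a5 = 5, a6 = 3.
For the less obvious constraints — constraint 1: a4 + a1 = 7; constraint 3: a4 + a3 = 5; constraint 5: a4 + a5 = 7 — and the others hold by inspection.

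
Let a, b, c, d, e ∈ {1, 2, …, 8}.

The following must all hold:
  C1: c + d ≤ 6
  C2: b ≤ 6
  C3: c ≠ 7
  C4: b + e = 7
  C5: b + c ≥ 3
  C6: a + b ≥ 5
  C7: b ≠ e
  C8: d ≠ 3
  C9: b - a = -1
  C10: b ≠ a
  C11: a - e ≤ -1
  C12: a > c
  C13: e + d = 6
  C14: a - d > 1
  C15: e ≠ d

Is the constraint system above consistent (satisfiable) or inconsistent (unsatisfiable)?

The assignment a = 3, b = 2, c = 2, d = 1, e = 5 works:
  constraint 1 holds since c + d = 3.
  constraint 4 holds since b + e = 7.
  constraint 5 holds since b + c = 4.
The rest check out directly.

Satisfiable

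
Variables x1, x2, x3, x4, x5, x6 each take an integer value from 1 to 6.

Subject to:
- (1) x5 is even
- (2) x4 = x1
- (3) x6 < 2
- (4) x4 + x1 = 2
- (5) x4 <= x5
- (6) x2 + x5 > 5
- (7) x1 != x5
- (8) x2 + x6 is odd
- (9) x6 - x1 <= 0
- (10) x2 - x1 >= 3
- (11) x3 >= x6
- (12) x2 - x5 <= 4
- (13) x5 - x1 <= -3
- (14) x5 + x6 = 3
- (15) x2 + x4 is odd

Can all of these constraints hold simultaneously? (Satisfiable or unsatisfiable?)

Constraints 10, 12, and 13 give x1 − x5 ≥ 3, x5 − x2 ≥ -4, x2 − x1 ≥ 3.
Adding all 3 inequalities: the left sides telescope to 0, and the right sides sum to 3 + (-4) + 3 = 2. So 0 ≥ 2, which is false.

Unsatisfiable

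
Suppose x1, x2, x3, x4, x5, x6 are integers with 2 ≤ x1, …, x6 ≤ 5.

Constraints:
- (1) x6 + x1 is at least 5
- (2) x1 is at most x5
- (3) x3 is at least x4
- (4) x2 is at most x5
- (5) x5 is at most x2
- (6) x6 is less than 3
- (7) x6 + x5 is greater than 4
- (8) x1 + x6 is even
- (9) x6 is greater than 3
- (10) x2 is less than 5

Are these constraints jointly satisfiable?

From constraint 9: x6 ≥ 4. From constraint 6: x6 ≤ 2. But 2 < 4, so no value of x6 works.

Unsatisfiable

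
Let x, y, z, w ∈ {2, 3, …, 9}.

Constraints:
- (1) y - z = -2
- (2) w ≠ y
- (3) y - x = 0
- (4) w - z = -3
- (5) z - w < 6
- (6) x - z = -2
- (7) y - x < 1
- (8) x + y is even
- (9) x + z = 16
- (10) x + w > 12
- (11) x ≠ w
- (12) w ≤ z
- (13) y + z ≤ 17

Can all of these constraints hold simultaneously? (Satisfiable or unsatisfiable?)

Satisfiable

One satisfying assignment is x = 7, y = 7, z = 9, w = 6.
For the less obvious constraints — constraint 1: y - z = -2; constraint 3: y - x = 0 — and the others hold by inspection.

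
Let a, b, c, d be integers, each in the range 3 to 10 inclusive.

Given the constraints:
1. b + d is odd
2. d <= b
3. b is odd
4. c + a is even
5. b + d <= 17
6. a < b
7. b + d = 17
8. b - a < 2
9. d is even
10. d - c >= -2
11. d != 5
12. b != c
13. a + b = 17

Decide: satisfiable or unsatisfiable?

Satisfiable

One satisfying assignment is a = 8, b = 9, c = 10, d = 8.
For the less obvious constraints — constraint 5: b + d = 17; constraint 7: b + d = 17; constraint 8: b - a = 1 — and the others hold by inspection.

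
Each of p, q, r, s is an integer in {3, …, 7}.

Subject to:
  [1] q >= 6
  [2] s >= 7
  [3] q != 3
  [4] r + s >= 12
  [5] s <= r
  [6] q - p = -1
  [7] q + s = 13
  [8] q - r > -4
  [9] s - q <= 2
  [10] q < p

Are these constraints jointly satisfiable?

Satisfiable

Take p = 7, q = 6, r = 7, s = 7. Then constraint 4: r + s = 14; constraint 6: q - p = -1; constraint 7: q + s = 13, and every other listed constraint is also met.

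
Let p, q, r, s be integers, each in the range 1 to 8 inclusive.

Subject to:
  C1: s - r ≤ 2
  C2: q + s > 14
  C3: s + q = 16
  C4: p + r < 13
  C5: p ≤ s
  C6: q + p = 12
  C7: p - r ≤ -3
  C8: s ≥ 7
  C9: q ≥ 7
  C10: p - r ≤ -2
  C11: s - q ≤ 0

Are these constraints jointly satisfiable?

Setting (p, q, r, s) = (4, 8, 8, 8) satisfies everything: constraint 1: s - r = 0; constraint 2: q + s = 16; constraint 3: s + q = 16, and the others follow.

Satisfiable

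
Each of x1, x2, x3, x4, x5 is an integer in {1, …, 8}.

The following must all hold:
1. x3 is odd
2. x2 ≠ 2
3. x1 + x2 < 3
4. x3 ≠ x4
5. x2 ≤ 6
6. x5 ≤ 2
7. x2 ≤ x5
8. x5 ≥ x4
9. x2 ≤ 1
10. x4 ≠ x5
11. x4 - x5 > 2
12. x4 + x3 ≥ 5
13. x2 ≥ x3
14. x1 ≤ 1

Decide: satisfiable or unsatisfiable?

Unsatisfiable

From constraints 6 and 8: x4 ≤ x5 ≤ 2. From constraints 9 and 13: x3 ≤ x2 ≤ 1. Hence x4 + x3 ≤ 3. But constraint 12 requires x4 + x3 ≥ 5, and 5 > 3. Contradiction.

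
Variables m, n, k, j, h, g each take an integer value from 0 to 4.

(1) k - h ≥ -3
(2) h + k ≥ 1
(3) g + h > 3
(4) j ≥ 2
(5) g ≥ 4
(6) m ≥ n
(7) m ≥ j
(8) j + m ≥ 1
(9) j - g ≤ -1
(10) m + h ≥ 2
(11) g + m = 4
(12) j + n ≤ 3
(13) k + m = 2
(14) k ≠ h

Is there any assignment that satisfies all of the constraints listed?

From constraint 5: g ≥ 4. From constraints 4 and 7: m ≥ j ≥ 2. Hence g + m ≥ 6. But constraint 11 requires g + m = 4, and 4 < 6. Contradiction.

Unsatisfiable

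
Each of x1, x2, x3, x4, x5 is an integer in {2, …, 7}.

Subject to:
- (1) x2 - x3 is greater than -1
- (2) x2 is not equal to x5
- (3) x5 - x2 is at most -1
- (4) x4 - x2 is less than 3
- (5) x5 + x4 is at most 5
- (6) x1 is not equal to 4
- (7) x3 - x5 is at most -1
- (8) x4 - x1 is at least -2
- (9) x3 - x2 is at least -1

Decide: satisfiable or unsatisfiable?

Unsatisfiable

Constraints 3, 7, and 9 give x5 − x3 ≥ 1, x3 − x2 ≥ -1, x2 − x5 ≥ 1.
Adding all 3 inequalities: the left sides telescope to 0, and the right sides sum to 1 + (-1) + 1 = 1. So 0 ≥ 1, which is false.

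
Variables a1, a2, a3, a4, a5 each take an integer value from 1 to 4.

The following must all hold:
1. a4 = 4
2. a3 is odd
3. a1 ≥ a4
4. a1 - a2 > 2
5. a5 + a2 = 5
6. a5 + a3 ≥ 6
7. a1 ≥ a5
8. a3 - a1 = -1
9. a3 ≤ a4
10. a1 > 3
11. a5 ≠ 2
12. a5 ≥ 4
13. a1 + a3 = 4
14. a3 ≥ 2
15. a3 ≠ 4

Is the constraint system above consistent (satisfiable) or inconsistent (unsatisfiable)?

Unsatisfiable

From constraints 7 and 12: a1 ≥ a5 ≥ 4. From constraint 14: a3 ≥ 2. Hence a1 + a3 ≥ 6. But constraint 13 requires a1 + a3 = 4, and 4 < 6. Contradiction.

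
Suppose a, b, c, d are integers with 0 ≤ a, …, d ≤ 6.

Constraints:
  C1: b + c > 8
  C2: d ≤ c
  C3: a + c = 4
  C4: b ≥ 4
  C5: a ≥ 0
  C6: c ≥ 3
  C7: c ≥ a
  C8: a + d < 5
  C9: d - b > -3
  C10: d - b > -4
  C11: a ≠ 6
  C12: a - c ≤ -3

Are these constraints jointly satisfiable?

Satisfiable

One satisfying assignment is a = 0, b = 6, c = 4, d = 4.
For the less obvious constraints — constraint 1: b + c = 10; constraint 3: a + c = 4; constraint 8: a + d = 4 — and the others hold by inspection.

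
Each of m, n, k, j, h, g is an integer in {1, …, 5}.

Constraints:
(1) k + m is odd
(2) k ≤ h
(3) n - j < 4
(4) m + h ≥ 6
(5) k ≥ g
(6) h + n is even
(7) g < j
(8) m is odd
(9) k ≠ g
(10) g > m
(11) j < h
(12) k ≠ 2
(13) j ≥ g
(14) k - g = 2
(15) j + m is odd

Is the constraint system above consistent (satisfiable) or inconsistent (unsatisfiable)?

Satisfiable

Setting (m, n, k, j, h, g) = (1, 5, 4, 4, 5, 2) satisfies everything: constraint 3: n - j = 1; constraint 4: m + h = 6; constraint 14: k - g = 2, and the others follow.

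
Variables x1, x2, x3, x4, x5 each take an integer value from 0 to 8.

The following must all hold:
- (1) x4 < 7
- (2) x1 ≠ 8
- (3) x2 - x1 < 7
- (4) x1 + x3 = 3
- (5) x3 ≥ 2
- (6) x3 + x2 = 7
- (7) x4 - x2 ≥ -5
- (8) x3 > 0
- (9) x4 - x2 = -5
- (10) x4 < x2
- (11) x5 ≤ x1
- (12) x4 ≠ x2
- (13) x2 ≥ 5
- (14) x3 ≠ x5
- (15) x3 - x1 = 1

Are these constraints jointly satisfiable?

Satisfiable

Setting (x1, x2, x3, x4, x5) = (1, 5, 2, 0, 0) satisfies everything: constraint 3: x2 - x1 = 4; constraint 4: x1 + x3 = 3, and the others follow.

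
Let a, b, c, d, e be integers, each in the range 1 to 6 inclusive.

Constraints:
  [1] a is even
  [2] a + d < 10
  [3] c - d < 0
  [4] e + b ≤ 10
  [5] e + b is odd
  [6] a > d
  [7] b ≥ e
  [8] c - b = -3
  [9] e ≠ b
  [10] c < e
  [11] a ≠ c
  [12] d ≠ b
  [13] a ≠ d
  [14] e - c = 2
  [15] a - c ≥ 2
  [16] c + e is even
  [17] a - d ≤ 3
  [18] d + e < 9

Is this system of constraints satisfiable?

The assignment a = 4, b = 4, c = 1, d = 3, e = 3 works:
  constraint 2 holds since a + d = 7.
  constraint 3 holds since c - d = -2.
The rest check out directly.

Satisfiable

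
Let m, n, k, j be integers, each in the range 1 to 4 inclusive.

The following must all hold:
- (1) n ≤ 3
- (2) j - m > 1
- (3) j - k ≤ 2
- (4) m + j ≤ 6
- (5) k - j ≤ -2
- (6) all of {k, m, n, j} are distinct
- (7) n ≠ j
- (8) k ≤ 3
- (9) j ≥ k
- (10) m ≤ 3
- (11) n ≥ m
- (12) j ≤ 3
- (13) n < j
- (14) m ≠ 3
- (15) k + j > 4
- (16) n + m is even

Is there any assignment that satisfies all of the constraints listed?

Unsatisfiable

Constraints 1, 8, 10, and 12 confine each of k, m, n, j to the 3 values {1, …, 3} (the domain already gives each ≥ 1).
Constraint 6 requires all 4 of them to be distinct, but only 3 values are available — impossible by the pigeonhole principle.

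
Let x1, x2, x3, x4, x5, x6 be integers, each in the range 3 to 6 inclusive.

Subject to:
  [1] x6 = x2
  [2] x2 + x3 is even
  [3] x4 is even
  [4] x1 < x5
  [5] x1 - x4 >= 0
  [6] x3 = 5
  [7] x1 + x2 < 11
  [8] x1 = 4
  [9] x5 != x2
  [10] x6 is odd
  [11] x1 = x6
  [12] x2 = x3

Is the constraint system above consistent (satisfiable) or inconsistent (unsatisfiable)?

Constraint 8 fixes x1 = 4 and constraint 6 fixes x3 = 5. Constraints 1, 11, and 12 give x1 = x6 = x2 = x3, so x1 = x3. But 4 ≠ 5 — contradiction.

Unsatisfiable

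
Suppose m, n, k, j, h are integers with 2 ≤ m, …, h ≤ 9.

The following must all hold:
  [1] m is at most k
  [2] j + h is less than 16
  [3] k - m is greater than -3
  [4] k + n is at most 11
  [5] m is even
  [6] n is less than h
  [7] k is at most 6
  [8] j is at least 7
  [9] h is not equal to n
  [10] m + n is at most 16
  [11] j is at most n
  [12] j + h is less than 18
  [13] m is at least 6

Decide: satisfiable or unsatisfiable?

From constraints 1 and 13: k ≥ m ≥ 6. From constraints 8 and 11: n ≥ j ≥ 7. Hence k + n ≥ 13. But constraint 4 requires k + n ≤ 11, and 11 < 13. Contradiction.

Unsatisfiable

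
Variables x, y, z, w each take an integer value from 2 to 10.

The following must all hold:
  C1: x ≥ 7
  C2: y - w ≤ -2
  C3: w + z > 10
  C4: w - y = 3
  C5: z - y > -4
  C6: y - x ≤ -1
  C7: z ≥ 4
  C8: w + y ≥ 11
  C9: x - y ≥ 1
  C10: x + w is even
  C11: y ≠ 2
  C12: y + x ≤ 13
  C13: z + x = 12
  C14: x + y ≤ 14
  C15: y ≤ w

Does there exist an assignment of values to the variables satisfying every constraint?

Satisfiable

Take x = 8, y = 5, z = 4, w = 8. Then constraint 2: y - w = -3; constraint 3: w + z = 12, and every other listed constraint is also met.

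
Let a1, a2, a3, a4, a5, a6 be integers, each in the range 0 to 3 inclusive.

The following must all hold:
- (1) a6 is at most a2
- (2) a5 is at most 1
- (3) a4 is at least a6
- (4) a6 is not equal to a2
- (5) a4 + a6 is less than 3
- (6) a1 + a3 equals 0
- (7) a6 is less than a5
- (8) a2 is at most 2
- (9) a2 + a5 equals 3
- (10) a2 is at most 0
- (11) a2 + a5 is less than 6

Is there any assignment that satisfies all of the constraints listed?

Unsatisfiable

From constraint 10: a2 ≤ 0. From constraint 2: a5 ≤ 1. Hence a2 + a5 ≤ 1. But constraint 9 requires a2 + a5 = 3, and 3 > 1. Contradiction.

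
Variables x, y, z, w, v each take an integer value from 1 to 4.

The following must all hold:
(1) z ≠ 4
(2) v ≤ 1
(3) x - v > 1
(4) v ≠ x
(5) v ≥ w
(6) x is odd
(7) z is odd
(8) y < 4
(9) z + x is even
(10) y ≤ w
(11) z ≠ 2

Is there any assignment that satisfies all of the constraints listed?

Satisfiable

Setting (x, y, z, w, v) = (3, 1, 1, 1, 1) satisfies everything: constraint 3: x - v = 2; constraint 6: x = 3 is odd; constraint 7: z = 1 is odd, and the others follow.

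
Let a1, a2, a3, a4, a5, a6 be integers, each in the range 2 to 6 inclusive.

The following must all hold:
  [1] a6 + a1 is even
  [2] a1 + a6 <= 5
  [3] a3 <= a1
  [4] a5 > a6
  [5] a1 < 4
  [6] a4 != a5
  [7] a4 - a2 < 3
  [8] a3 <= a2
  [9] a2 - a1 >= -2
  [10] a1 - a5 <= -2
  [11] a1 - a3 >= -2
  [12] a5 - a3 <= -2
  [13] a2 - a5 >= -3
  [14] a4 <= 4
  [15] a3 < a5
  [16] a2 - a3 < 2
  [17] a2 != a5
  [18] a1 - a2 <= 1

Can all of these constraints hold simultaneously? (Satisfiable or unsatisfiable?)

Unsatisfiable

Constraints 10, 11, and 12 give a3 − a5 ≥ 2, a5 − a1 ≥ 2, a1 − a3 ≥ -2.
Adding all 3 inequalities: the left sides telescope to 0, and the right sides sum to 2 + 2 + (-2) = 2. So 0 ≥ 2, which is false.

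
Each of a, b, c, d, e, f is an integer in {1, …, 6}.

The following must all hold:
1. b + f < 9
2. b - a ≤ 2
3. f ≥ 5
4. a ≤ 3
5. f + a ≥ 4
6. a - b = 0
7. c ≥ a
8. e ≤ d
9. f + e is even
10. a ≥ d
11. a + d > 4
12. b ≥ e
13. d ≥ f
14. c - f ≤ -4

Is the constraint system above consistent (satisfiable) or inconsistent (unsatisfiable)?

Unsatisfiable

From constraints 3 and 13: d ≥ f and f ≥ 5, so d ≥ 5. From constraints 4 and 10: d ≤ a and a ≤ 3, so d ≤ 3. But 3 < 5, so no value of d works.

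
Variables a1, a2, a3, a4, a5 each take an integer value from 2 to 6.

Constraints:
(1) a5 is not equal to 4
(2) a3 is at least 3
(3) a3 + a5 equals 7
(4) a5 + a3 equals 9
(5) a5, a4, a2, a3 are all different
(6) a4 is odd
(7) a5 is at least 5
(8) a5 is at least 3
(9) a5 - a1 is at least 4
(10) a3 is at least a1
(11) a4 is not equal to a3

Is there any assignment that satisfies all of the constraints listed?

Unsatisfiable

From constraint 2: a3 ≥ 3. From constraint 7: a5 ≥ 5. Hence a3 + a5 ≥ 8. But constraint 3 requires a3 + a5 = 7, and 7 < 8. Contradiction.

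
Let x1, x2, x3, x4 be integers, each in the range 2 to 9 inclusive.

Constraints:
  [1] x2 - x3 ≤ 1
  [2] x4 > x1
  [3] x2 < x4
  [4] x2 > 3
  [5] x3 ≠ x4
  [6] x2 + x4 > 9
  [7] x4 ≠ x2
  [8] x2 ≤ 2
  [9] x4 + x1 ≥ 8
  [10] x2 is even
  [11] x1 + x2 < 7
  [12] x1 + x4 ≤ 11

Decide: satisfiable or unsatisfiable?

Unsatisfiable

From constraint 4: x2 ≥ 4. From constraint 8: x2 ≤ 2. But 2 < 4, so no value of x2 works.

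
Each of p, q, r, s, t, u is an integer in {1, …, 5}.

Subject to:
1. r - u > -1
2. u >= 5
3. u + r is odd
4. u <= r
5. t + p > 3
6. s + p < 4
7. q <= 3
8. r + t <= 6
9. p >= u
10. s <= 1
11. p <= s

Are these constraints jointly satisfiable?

Unsatisfiable

From constraints 2 and 9: p ≥ u and u ≥ 5, so p ≥ 5. From constraints 10 and 11: p ≤ s and s ≤ 1, so p ≤ 1. But 1 < 5, so no value of p works.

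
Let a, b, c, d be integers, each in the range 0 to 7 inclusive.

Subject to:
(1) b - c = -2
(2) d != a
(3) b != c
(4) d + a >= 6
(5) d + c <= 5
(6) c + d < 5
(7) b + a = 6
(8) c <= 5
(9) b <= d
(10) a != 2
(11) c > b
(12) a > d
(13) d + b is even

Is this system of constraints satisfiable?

Satisfiable

Setting (a, b, c, d) = (6, 0, 2, 2) satisfies everything: constraint 1: b - c = -2; constraint 4: d + a = 8; constraint 5: d + c = 4, and the others follow.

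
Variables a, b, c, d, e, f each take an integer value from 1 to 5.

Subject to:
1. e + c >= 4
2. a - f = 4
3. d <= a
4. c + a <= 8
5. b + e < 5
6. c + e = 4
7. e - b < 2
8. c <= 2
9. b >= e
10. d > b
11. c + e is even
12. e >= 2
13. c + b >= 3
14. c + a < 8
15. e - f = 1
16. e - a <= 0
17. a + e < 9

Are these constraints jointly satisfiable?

Satisfiable

Setting (a, b, c, d, e, f) = (5, 2, 2, 5, 2, 1) satisfies everything: constraint 1: e + c = 4; constraint 2: a - f = 4, and the others follow.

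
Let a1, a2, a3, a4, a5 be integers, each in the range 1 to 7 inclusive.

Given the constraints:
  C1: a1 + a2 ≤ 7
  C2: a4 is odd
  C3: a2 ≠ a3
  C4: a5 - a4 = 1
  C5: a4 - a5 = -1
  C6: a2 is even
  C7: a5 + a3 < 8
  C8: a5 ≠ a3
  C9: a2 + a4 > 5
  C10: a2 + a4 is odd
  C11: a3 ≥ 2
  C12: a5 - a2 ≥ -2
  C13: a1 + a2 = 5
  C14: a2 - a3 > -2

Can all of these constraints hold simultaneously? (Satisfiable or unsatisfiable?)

One satisfying assignment is a1 = 1, a2 = 4, a3 = 3, a4 = 3, a5 = 4.
For the less obvious constraints — constraint 1: a1 + a2 = 5; constraint 4: a5 - a4 = 1; constraint 5: a4 - a5 = -1 — and the others hold by inspection.

Satisfiable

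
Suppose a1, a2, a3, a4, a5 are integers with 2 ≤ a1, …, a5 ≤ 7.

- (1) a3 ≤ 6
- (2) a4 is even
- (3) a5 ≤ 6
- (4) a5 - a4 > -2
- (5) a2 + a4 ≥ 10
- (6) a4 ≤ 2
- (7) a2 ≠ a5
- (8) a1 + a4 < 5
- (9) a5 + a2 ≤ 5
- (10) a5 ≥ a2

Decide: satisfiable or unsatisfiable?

From constraints 3 and 10: a2 ≤ a5 ≤ 6. From constraint 6: a4 ≤ 2. Hence a2 + a4 ≤ 8. But constraint 5 requires a2 + a4 ≥ 10, and 10 > 8. Contradiction.

Unsatisfiable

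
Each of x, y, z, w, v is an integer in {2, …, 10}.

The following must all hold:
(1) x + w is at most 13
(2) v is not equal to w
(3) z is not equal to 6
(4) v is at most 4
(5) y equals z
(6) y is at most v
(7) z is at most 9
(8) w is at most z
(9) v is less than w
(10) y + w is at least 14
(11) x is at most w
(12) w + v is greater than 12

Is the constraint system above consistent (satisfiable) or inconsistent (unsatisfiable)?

From constraints 4 and 6: y ≤ v ≤ 4. From constraints 7 and 8: w ≤ z ≤ 9. Hence y + w ≤ 13. But constraint 10 requires y + w ≥ 14, and 14 > 13. Contradiction.

Unsatisfiable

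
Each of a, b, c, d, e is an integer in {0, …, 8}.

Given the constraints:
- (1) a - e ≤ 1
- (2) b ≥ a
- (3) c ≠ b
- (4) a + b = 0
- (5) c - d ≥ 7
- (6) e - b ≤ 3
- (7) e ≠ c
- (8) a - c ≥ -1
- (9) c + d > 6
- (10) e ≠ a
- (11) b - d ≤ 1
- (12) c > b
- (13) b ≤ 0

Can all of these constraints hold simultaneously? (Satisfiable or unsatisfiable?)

Constraints 1, 5, 6, 8, and 11 give b − e ≥ -3, e − a ≥ -1, a − c ≥ -1, c − d ≥ 7, d − b ≥ -1.
Adding all 5 inequalities: the left sides telescope to 0, and the right sides sum to (-3) + (-1) + (-1) + 7 + (-1) = 1. So 0 ≥ 1, which is false.

Unsatisfiable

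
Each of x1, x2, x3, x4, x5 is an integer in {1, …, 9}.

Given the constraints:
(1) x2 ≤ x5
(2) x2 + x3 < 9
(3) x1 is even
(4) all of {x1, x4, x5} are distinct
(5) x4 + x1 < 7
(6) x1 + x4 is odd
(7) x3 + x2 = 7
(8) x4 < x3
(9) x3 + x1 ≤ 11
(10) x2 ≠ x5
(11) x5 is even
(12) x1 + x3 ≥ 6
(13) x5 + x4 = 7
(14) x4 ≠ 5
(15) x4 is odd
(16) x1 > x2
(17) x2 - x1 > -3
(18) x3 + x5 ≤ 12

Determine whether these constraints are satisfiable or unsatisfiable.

Satisfiable

One satisfying assignment is x1 = 4, x2 = 3, x3 = 4, x4 = 1, x5 = 6.
For the less obvious constraints — constraint 2: x2 + x3 = 7; constraint 5: x4 + x1 = 5; constraint 7: x3 + x2 = 7 — and the others hold by inspection.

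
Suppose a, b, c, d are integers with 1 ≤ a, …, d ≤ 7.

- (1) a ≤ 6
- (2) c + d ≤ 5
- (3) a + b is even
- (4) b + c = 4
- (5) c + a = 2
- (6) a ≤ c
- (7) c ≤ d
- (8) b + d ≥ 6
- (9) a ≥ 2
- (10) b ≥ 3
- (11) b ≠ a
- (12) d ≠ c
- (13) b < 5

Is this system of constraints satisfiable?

Unsatisfiable

From constraint 10: b ≥ 3. From constraints 6 and 9: c ≥ a ≥ 2. Hence b + c ≥ 5. But constraint 4 requires b + c = 4, and 4 < 5. Contradiction.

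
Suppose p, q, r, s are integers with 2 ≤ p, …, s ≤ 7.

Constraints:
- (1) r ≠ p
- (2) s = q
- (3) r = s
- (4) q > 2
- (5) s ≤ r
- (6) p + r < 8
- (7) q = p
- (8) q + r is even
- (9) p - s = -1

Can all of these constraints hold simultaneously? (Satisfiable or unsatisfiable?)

From constraints 2, 3, and 7, r = s = q = p, so r = p. But constraint 1 says r ≠ p. Contradiction.

Unsatisfiable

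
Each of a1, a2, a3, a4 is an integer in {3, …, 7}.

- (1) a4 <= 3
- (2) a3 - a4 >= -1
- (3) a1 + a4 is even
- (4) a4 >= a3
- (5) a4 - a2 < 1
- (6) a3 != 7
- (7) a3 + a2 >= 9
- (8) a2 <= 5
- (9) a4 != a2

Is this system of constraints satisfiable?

Unsatisfiable

From constraints 1 and 4: a3 ≤ a4 ≤ 3. From constraint 8: a2 ≤ 5. Hence a3 + a2 ≤ 8. But constraint 7 requires a3 + a2 ≥ 9, and 9 > 8. Contradiction.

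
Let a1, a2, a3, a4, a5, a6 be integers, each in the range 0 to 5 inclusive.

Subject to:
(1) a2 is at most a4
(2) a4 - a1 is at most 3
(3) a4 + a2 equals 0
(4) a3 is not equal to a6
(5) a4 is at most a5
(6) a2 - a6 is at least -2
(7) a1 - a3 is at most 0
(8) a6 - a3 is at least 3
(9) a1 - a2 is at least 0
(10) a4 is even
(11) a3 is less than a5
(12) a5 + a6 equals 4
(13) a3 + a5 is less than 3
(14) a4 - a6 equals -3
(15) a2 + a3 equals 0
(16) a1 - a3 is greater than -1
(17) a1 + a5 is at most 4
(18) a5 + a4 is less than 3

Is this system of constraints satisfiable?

Constraints 6, 7, 8, and 9 give a2 − a6 ≥ -2, a6 − a3 ≥ 3, a3 − a1 ≥ 0, a1 − a2 ≥ 0.
Adding all 4 inequalities: the left sides telescope to 0, and the right sides sum to (-2) + 3 + 0 + 0 = 1. So 0 ≥ 1, which is false.

Unsatisfiable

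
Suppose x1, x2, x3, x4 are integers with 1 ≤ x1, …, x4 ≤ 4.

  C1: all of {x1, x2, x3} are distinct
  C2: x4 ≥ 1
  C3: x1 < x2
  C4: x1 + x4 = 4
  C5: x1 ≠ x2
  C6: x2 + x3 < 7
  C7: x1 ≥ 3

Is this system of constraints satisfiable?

Try x1 = 3, x2 = 4, x3 = 2, x4 = 1.
Check constraint 1: values 3, 4, 2 are distinct; constraint 4: x1 + x4 = 4; constraint 6: x2 + x3 = 6. The remaining constraints are straightforward to verify.

Satisfiable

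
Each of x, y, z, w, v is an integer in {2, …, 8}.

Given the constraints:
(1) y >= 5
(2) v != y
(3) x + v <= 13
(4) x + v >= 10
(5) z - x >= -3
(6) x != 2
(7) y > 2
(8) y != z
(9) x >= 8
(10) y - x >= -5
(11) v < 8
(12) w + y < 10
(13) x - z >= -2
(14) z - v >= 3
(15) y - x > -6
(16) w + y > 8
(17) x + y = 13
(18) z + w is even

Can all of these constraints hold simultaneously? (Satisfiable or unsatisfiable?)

Satisfiable

Setting (x, y, z, w, v) = (8, 5, 8, 4, 4) satisfies everything: constraint 3: x + v = 12; constraint 4: x + v = 12, and the others follow.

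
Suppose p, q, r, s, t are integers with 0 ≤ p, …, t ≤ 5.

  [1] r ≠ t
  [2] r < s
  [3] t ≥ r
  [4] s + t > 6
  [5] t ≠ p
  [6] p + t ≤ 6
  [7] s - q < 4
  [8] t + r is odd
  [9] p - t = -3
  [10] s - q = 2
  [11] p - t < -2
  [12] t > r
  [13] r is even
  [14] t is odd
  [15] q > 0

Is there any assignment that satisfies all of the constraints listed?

The assignment p = 0, q = 2, r = 2, s = 4, t = 3 works:
  constraint 4 holds since s + t = 7.
  constraint 6 holds since p + t = 3.
The rest check out directly.

Satisfiable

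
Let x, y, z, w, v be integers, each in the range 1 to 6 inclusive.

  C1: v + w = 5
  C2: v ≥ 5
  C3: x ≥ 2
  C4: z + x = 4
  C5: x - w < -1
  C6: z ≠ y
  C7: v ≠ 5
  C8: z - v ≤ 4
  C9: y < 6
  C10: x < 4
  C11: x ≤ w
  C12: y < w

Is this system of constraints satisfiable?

From constraint 2: v ≥ 5. From constraints 3 and 11: w ≥ x ≥ 2. Hence v + w ≥ 7. But constraint 1 requires v + w = 5, and 5 < 7. Contradiction.

Unsatisfiable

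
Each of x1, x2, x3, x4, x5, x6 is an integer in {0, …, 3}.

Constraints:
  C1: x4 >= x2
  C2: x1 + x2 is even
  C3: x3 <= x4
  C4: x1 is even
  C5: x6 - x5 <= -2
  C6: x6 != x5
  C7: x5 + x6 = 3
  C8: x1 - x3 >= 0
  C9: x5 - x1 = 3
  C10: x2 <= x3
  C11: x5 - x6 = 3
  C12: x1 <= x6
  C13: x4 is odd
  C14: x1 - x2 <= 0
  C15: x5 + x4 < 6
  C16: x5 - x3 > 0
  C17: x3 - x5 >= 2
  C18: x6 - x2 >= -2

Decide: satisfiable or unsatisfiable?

Constraints 5, 8, 14, 17, and 18 give x5 − x6 ≥ 2, x6 − x2 ≥ -2, x2 − x1 ≥ 0, x1 − x3 ≥ 0, x3 − x5 ≥ 2.
Adding all 5 inequalities: the left sides telescope to 0, and the right sides sum to 2 + (-2) + 0 + 0 + 2 = 2. So 0 ≥ 2, which is false.

Unsatisfiable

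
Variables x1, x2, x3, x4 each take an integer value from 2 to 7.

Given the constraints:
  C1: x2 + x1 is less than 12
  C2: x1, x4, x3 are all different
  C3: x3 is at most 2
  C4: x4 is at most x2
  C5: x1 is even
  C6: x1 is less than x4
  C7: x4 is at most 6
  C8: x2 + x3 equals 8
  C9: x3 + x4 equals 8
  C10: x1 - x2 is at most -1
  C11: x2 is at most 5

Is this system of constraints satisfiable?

Unsatisfiable

From constraint 3: x3 ≤ 2. From constraints 4 and 11: x4 ≤ x2 ≤ 5. Hence x3 + x4 ≤ 7. But constraint 9 requires x3 + x4 = 8, and 8 > 7. Contradiction.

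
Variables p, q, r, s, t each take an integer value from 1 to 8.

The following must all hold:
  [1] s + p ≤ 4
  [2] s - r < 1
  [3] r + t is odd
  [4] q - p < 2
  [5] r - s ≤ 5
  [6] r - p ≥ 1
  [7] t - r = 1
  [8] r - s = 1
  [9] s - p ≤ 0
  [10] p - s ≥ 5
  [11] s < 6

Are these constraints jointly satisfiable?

Unsatisfiable

Constraints 5, 6, and 10 give s − r ≥ -5, r − p ≥ 1, p − s ≥ 5.
Adding all 3 inequalities: the left sides telescope to 0, and the right sides sum to (-5) + 1 + 5 = 1. So 0 ≥ 1, which is false.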